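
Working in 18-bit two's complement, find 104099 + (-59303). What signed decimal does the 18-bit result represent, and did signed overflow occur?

104099 → 011001011010100011
-59303 → 110001100001011001
  011001011010100011
+ 110001100001011001
= 001010111011111100  (discard carry-out 1)
Result 001010111011111100: MSB = 0 → value 44796.
Addends have opposite signs, so signed overflow cannot occur.

44796; no overflow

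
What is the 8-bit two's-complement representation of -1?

11111111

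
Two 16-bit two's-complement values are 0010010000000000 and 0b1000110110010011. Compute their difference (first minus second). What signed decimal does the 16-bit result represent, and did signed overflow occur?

0010010000000000 = 9216 (signed)
0b1000110110010011 → 1000110110010011 = -29293 (signed)
Subtract via negate-and-add: invert 1000110110010011 + 1 = 0111001001101101 (i.e. 29293).
  0010010000000000
+ 0111001001101101
= 1001011001101101
Result 1001011001101101: MSB = 1 → 38509 − 65536 = -27027.
Both addends (after negating the subtrahend) are non-negative but the stored result is negative: signed overflow. The true value 9216 − (-29293) = 38509 lies outside [-32768, 32767].

-27027; overflow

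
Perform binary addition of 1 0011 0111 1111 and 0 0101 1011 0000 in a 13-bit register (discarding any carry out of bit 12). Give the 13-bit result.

1100100101111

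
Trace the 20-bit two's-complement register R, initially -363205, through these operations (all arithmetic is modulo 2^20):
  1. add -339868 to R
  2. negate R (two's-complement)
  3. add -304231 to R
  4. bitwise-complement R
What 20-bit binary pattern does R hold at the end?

10011110101000000101

Start: R = -363205 = 10100111010100111011.
R = -363205 + (-339868) = -703073; wraps to 345503 = 01010100010110011111
R = −(345503) = -345503 = 10101011101001100001
R = -345503 + (-304231) = -649734; wraps to 398842 = 01100001010111111010
R = NOT 01100001010111111010 = 10011110101000000101 = -398843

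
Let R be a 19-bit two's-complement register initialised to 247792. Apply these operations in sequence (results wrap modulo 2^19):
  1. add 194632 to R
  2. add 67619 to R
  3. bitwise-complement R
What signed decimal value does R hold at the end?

14244

Start: R = 247792 = 0111100011111110000.
R = 247792 + 194632 = 442424; wraps to -81864 = 1101100000000111000
R = -81864 + 67619 = -14245 = 1111100100001011011
R = NOT 1111100100001011011 = 0000011011110100100 = 14244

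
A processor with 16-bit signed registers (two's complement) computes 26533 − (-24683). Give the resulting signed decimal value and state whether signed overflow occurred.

26533 → 0110011110100101
-24683 → 1001111110010101
Subtract via negate-and-add: invert 1001111110010101 + 1 = 0110000001101011 (i.e. 24683).
  0110011110100101
+ 0110000001101011
= 1100100000010000
Result 1100100000010000: MSB = 1 → 51216 − 65536 = -14320.
Both addends (after negating the subtrahend) are non-negative but the stored result is negative: signed overflow. The true value 26533 − (-24683) = 51216 lies outside [-32768, 32767].

-14320; overflow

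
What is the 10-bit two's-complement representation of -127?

1110000001

|-127| = 127 = 0001111111 in 10 bits.
Invert the bits: 1110000000. Add 1: 1110000001.
Check: 1110000001 reads as 897 − 1024 = -127.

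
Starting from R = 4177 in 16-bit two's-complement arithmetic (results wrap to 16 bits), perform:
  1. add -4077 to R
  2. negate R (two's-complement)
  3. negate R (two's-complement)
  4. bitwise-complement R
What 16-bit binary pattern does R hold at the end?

Start: R = 4177 = 0001000001010001.
R = 4177 + (-4077) = 100 = 0000000001100100
R = −(100) = -100 = 1111111110011100
R = −(-100) = 100 = 0000000001100100
R = NOT 0000000001100100 = 1111111110011011 = -101

1111111110011011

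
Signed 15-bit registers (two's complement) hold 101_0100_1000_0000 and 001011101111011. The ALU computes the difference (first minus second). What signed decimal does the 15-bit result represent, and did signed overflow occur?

15621; overflow

101_0100_1000_0000 → 101010010000000 = -11136 (signed)
001011101111011 = 6011 (signed)
Subtract via negate-and-add: invert 001011101111011 + 1 = 110100010000101 (i.e. -6011).
  101010010000000
+ 110100010000101
= 011110100000101  (discard carry-out 1)
Result 011110100000101: MSB = 0 → value 15621.
Both addends (after negating the subtrahend) are negative but the stored result is non-negative: signed overflow. The true value -11136 − 6011 = -17147 lies outside [-16384, 16383].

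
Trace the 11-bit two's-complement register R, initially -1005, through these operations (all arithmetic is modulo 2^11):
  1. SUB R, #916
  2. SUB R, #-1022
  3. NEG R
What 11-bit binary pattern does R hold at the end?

Start: R = -1005 = 10000010011.
R = -1005 − 916 = -1921; wraps to 127 = 00001111111
R = 127 − (-1022) = 1149; wraps to -899 = 10001111101
R = −(-899) = 899 = 01110000011

01110000011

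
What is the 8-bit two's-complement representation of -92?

10100100

|-92| = 92 = 01011100 in 8 bits.
Invert the bits: 10100011. Add 1: 10100100.
Check: 10100100 reads as 164 − 256 = -92.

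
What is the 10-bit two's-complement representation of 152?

0010011000

152 is non-negative, so write it directly in 10 bits: 0010011000.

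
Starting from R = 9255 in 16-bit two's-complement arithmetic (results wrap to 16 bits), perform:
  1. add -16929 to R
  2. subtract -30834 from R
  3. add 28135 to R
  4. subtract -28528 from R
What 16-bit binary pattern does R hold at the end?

0011011111001111

Start: R = 9255 = 0010010000100111.
R = 9255 + (-16929) = -7674 = 1110001000000110
R = -7674 − (-30834) = 23160 = 0101101001111000
R = 23160 + 28135 = 51295; wraps to -14241 = 1100100001011111
R = -14241 − (-28528) = 14287 = 0011011111001111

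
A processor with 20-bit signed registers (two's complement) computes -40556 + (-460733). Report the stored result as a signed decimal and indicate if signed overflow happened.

-501289; no overflow

-40556 → 11110110000110010100
-460733 → 10001111100001000011
  11110110000110010100
+ 10001111100001000011
= 10000101100111010111  (discard carry-out 1)
Result 10000101100111010111: MSB = 1 → 547287 − 1048576 = -501289.
Both addends are negative and so is the stored result: no signed overflow.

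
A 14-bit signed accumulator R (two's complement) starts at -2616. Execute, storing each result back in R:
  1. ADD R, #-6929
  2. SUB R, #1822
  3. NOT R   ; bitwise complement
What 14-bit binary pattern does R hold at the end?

10110001100110

Start: R = -2616 = 11010111001000.
R = -2616 + (-6929) = -9545; wraps to 6839 = 01101010110111
R = 6839 − 1822 = 5017 = 01001110011001
R = NOT 01001110011001 = 10110001100110 = -5018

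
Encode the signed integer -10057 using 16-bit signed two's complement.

1101100010110111

|-10057| = 10057 = 0010011101001001 in 16 bits.
Invert the bits: 1101100010110110. Add 1: 1101100010110111.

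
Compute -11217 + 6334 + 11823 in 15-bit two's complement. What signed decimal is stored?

6940

-11217 + 6334 = -4883 (110110011101101)
-4883 + 11823 = 6940 (001101100011100)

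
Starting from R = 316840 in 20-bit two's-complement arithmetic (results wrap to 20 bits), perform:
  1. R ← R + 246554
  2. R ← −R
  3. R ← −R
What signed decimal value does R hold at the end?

Start: R = 316840 = 01001101010110101000.
R = 316840 + 246554 = 563394; wraps to -485182 = 10001001100011000010
R = −(-485182) = 485182 = 01110110011100111110
R = −(485182) = -485182 = 10001001100011000010

-485182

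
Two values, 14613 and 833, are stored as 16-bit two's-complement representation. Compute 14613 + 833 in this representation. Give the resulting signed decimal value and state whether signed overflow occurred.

14613 → 0011100100010101
833 → 0000001101000001
  0011100100010101
+ 0000001101000001
= 0011110001010110
Result 0011110001010110: MSB = 0 → value 15446.
Both addends are non-negative and so is the stored result: no signed overflow.

15446; no overflow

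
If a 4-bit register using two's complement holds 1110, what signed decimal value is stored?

MSB is 1, so the value is negative.
Invert: 0001. Add 1: 0010 = 2. So the value is −2.

-2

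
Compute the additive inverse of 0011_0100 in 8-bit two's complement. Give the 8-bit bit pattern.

11001100

Invert: 11001011. Add 1: 11001100.
Check: 00110100 = 52, 11001100 = -52.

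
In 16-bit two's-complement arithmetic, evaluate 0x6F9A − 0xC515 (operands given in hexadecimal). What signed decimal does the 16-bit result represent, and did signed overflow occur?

-21883; overflow

0x6F9A = 0110111110011010 = 28570 (signed)
0xC515 = 1100010100010101 = -15083 (signed)
Subtract via negate-and-add: invert 1100010100010101 + 1 = 0011101011101011 (i.e. 15083).
  0110111110011010
+ 0011101011101011
= 1010101010000101
Result 1010101010000101: MSB = 1 → 43653 − 65536 = -21883.
Both addends (after negating the subtrahend) are non-negative but the stored result is negative: signed overflow. The true value 28570 − (-15083) = 43653 lies outside [-32768, 32767].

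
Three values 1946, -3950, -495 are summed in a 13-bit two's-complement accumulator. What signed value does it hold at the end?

-2499

1946 + (-3950) = -2004 (1100000101100)
-2004 + (-495) = -2499 (1011000111101)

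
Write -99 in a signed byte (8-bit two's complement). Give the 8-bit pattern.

|-99| = 99 = 01100011 in 8 bits.
Invert the bits: 10011100. Add 1: 10011101.

10011101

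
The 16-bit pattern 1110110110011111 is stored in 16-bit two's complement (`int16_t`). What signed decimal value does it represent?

MSB is 1, so the value is negative.
Invert: 0001001001100000. Add 1: 0001001001100001 = 4705. So the value is −4705.

-4705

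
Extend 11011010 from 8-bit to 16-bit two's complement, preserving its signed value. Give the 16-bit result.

MSB of 11011010 is 1; replicate it into the new high bits.
11111111|11011010 → 1111111111011010 (still -38).

1111111111011010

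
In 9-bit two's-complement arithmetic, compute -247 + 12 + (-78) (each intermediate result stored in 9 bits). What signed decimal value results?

199

-247 + 12 = -235 (100010101)
-235 + (-78) = -313 → wraps to 199 (011000111)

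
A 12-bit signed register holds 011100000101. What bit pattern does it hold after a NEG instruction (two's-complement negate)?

100011111011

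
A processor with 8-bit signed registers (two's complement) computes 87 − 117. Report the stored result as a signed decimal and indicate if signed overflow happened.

-30; no overflow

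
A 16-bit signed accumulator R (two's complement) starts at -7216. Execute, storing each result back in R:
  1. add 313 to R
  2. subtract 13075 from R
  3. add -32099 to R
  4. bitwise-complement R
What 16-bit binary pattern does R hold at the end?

1100101101101100

Start: R = -7216 = 1110001111010000.
R = -7216 + 313 = -6903 = 1110010100001001
R = -6903 − 13075 = -19978 = 1011000111110110
R = -19978 + (-32099) = -52077; wraps to 13459 = 0011010010010011
R = NOT 0011010010010011 = 1100101101101100 = -13460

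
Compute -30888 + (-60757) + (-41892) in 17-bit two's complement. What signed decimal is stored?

-30888 + (-60757) = -91645 → wraps to 39427 (01001101000000011)
39427 + (-41892) = -2465 (11111011001011111)

-2465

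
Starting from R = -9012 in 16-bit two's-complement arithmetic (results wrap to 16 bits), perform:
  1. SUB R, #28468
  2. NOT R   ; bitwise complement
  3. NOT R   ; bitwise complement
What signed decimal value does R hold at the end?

Start: R = -9012 = 1101110011001100.
R = -9012 − 28468 = -37480; wraps to 28056 = 0110110110011000
R = NOT 0110110110011000 = 1001001001100111 = -28057
R = NOT 1001001001100111 = 0110110110011000 = 28056

28056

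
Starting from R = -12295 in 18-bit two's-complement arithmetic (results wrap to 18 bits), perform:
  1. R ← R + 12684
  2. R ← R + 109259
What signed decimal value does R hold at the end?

Start: R = -12295 = 111100111111111001.
R = -12295 + 12684 = 389 = 000000000110000101
R = 389 + 109259 = 109648 = 011010110001010000

109648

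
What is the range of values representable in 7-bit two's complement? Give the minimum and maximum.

min = -64, max = 63

Minimum: −2^6 = -64.
Maximum: 2^6 − 1 = 63.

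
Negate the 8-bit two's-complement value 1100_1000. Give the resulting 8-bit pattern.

Invert: 00110111. Add 1: 00111000.

00111000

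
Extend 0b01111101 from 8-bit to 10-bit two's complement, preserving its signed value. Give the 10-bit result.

MSB of 01111101 is 0; replicate it into the new high bits.
00|01111101 → 0001111101 (still 125).

0001111101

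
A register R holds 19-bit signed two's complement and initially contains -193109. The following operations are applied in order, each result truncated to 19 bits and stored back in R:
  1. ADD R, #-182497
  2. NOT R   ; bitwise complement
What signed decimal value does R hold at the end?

-148683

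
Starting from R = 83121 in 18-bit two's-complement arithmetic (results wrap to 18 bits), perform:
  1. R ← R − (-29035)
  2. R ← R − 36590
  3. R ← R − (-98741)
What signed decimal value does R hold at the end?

Start: R = 83121 = 010100010010110001.
R = 83121 − (-29035) = 112156 = 011011011000011100
R = 112156 − 36590 = 75566 = 010010011100101110
R = 75566 − (-98741) = 174307; wraps to -87837 = 101010100011100011

-87837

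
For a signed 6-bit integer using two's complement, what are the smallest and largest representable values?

min = -32, max = 31

Minimum: −2^5 = -32.
Maximum: 2^5 − 1 = 31.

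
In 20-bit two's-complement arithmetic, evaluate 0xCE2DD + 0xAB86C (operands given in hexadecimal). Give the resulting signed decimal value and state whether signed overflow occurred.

498505; overflow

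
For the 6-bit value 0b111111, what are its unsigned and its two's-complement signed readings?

unsigned = 63, signed = -1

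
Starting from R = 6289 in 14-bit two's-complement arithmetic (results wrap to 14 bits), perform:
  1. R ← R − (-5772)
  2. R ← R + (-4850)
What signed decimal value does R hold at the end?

Start: R = 6289 = 01100010010001.
R = 6289 − (-5772) = 12061; wraps to -4323 = 10111100011101
R = -4323 + (-4850) = -9173; wraps to 7211 = 01110000101011

7211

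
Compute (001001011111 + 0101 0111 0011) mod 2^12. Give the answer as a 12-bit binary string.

011111010010

  001001011111
+ 010101110011
= 011111010010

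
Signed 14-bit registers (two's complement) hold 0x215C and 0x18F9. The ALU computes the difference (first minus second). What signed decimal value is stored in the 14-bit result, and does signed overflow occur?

0x215C = 10000101011100 = -7844 (signed)
0x18F9 = 01100011111001 = 6393 (signed)
Subtract via negate-and-add: invert 01100011111001 + 1 = 10011100000111 (i.e. -6393).
  10000101011100
+ 10011100000111
= 00100001100011  (discard carry-out 1)
Result 00100001100011: MSB = 0 → value 2147.
Both addends (after negating the subtrahend) are negative but the stored result is non-negative: signed overflow. The true value -7844 − 6393 = -14237 lies outside [-8192, 8191].

2147; overflow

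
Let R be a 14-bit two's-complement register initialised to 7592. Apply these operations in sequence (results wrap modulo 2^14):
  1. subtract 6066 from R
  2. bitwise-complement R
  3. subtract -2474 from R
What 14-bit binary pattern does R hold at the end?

00001110110011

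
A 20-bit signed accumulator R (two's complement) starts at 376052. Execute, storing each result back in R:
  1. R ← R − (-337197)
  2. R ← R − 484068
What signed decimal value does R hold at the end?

Start: R = 376052 = 01011011110011110100.
R = 376052 − (-337197) = 713249; wraps to -335327 = 10101110001000100001
R = -335327 − 484068 = -819395; wraps to 229181 = 00110111111100111101

229181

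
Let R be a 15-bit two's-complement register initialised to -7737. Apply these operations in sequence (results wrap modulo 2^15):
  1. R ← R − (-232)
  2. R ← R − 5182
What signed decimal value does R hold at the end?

Start: R = -7737 = 110000111000111.
R = -7737 − (-232) = -7505 = 110001010101111
R = -7505 − 5182 = -12687 = 100111001110001

-12687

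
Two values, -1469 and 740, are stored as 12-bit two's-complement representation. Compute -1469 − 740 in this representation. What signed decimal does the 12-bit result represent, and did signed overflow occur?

-1469 → 101001000011
740 → 001011100100
Subtract via negate-and-add: invert 001011100100 + 1 = 110100011100 (i.e. -740).
  101001000011
+ 110100011100
= 011101011111  (discard carry-out 1)
Result 011101011111: MSB = 0 → value 1887.
Both addends (after negating the subtrahend) are negative but the stored result is non-negative: signed overflow. The true value -1469 − 740 = -2209 lies outside [-2048, 2047].

1887; overflow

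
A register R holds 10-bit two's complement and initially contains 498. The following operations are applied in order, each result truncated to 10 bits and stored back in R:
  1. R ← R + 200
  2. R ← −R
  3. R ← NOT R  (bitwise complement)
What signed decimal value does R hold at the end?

-327

Start: R = 498 = 0111110010.
R = 498 + 200 = 698; wraps to -326 = 1010111010
R = −(-326) = 326 = 0101000110
R = NOT 0101000110 = 1010111001 = -327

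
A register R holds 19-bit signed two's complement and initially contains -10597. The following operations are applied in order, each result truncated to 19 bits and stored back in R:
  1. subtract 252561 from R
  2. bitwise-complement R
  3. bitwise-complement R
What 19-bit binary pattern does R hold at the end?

0111111110000001010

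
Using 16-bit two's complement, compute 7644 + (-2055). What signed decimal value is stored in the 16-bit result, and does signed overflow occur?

5589; no overflow

7644 → 0001110111011100
-2055 → 1111011111111001
  0001110111011100
+ 1111011111111001
= 0001010111010101  (discard carry-out 1)
Result 0001010111010101: MSB = 0 → value 5589.
Addends have opposite signs, so signed overflow cannot occur.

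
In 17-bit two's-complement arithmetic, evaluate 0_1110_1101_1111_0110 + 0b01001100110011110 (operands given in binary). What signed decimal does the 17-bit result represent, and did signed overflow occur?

-30828; overflow

0_1110_1101_1111_0110 → 01110110111110110 = 60918 (signed)
0b01001100110011110 → 01001100110011110 = 39326 (signed)
  01110110111110110
+ 01001100110011110
= 11000011110010100
Result 11000011110010100: MSB = 1 → 100244 − 131072 = -30828.
Both addends are non-negative but the stored result is negative: signed overflow. The true value 60918 + 39326 = 100244 lies outside [-65536, 65535].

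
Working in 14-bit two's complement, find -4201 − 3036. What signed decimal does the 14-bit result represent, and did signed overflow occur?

-4201 → 10111110010111
3036 → 00101111011100
Subtract via negate-and-add: invert 00101111011100 + 1 = 11010000100100 (i.e. -3036).
  10111110010111
+ 11010000100100
= 10001110111011  (discard carry-out 1)
Result 10001110111011: MSB = 1 → 9147 − 16384 = -7237.
Both addends (after negating the subtrahend) are negative and so is the stored result: no signed overflow.

-7237; no overflow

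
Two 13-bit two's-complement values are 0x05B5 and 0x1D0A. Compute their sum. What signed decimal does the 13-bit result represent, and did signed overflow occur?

703; no overflow

0x05B5 = 0010110110101 = 1461 (signed)
0x1D0A = 1110100001010 = -758 (signed)
  0010110110101
+ 1110100001010
= 0001010111111  (discard carry-out 1)
Result 0001010111111: MSB = 0 → value 703.
Addends have opposite signs, so signed overflow cannot occur.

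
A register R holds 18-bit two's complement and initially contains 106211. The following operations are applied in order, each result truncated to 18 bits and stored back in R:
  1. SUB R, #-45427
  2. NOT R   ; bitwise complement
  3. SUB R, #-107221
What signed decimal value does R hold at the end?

Start: R = 106211 = 011001111011100011.
R = 106211 − (-45427) = 151638; wraps to -110506 = 100101000001010110
R = NOT 100101000001010110 = 011010111110101001 = 110505
R = 110505 − (-107221) = 217726; wraps to -44418 = 110101001001111110

-44418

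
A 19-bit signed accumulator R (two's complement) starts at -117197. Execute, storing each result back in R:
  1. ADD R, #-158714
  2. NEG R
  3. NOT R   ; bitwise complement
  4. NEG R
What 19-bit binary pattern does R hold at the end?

1000011010111001000

Start: R = -117197 = 1100011011000110011.
R = -117197 + (-158714) = -275911; wraps to 248377 = 0111100101000111001
R = −(248377) = -248377 = 1000011010111000111
R = NOT 1000011010111000111 = 0111100101000111000 = 248376
R = −(248376) = -248376 = 1000011010111001000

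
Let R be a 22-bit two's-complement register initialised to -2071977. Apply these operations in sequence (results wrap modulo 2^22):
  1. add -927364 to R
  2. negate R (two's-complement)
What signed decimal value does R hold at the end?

-1194963

Start: R = -2071977 = 1000000110001001010111.
R = -2071977 + (-927364) = -2999341; wraps to 1194963 = 0100100011101111010011
R = −(1194963) = -1194963 = 1011011100010000101101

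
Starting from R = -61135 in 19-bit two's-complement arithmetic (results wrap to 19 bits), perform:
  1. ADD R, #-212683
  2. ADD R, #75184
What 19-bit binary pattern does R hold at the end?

1001111100000010110

Start: R = -61135 = 1110001000100110001.
R = -61135 + (-212683) = -273818; wraps to 250470 = 0111101001001100110
R = 250470 + 75184 = 325654; wraps to -198634 = 1001111100000010110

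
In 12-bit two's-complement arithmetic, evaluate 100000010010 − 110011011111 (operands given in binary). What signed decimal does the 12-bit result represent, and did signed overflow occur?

100000010010 = -2030 (signed)
110011011111 = -801 (signed)
Subtract via negate-and-add: invert 110011011111 + 1 = 001100100001 (i.e. 801).
  100000010010
+ 001100100001
= 101100110011
Result 101100110011: MSB = 1 → 2867 − 4096 = -1229.
Addends (after negating the subtrahend) have opposite signs, so signed overflow cannot occur.

-1229; no overflow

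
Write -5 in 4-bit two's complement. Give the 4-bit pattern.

|-5| = 5 = 0101 in 4 bits.
Invert the bits: 1010. Add 1: 1011.
Check: 1011 reads as 11 − 16 = -5.

1011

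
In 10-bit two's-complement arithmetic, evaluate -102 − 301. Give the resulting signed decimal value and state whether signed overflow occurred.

-102 → 1110011010
301 → 0100101101
Subtract via negate-and-add: invert 0100101101 + 1 = 1011010011 (i.e. -301).
  1110011010
+ 1011010011
= 1001101101  (discard carry-out 1)
Result 1001101101: MSB = 1 → 621 − 1024 = -403.
Both addends (after negating the subtrahend) are negative and so is the stored result: no signed overflow.

-403; no overflow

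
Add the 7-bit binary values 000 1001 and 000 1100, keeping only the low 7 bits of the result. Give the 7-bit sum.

  0001001
+ 0001100
= 0010101

0010101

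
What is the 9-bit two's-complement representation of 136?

010001000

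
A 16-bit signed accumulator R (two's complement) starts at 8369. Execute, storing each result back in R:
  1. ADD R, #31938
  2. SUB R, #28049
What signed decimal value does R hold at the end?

Start: R = 8369 = 0010000010110001.
R = 8369 + 31938 = 40307; wraps to -25229 = 1001110101110011
R = -25229 − 28049 = -53278; wraps to 12258 = 0010111111100010

12258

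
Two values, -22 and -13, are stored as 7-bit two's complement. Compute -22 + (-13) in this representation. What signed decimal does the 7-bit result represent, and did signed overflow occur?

-22 → 1101010
-13 → 1110011
  1101010
+ 1110011
= 1011101  (discard carry-out 1)
Result 1011101: MSB = 1 → 93 − 128 = -35.
Both addends are negative and so is the stored result: no signed overflow.

-35; no overflow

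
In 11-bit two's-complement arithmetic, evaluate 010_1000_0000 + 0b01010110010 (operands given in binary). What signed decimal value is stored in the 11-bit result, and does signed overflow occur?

010_1000_0000 → 01010000000 = 640 (signed)
0b01010110010 → 01010110010 = 690 (signed)
  01010000000
+ 01010110010
= 10100110010
Result 10100110010: MSB = 1 → 1330 − 2048 = -718.
Both addends are non-negative but the stored result is negative: signed overflow. The true value 640 + 690 = 1330 lies outside [-1024, 1023].

-718; overflow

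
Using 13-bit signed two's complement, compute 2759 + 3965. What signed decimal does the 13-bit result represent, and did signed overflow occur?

-1468; overflow

2759 → 0101011000111
3965 → 0111101111101
  0101011000111
+ 0111101111101
= 1101001000100
Result 1101001000100: MSB = 1 → 6724 − 8192 = -1468.
Both addends are non-negative but the stored result is negative: signed overflow. The true value 2759 + 3965 = 6724 lies outside [-4096, 4095].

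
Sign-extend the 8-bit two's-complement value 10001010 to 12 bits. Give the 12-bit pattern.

MSB of 10001010 is 1; replicate it into the new high bits.
1111|10001010 → 111110001010 (still -118).

111110001010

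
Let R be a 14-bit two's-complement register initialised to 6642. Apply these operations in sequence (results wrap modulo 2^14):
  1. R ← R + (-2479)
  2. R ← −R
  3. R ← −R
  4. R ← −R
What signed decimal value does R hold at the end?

Start: R = 6642 = 01100111110010.
R = 6642 + (-2479) = 4163 = 01000001000011
R = −(4163) = -4163 = 10111110111101
R = −(-4163) = 4163 = 01000001000011
R = −(4163) = -4163 = 10111110111101

-4163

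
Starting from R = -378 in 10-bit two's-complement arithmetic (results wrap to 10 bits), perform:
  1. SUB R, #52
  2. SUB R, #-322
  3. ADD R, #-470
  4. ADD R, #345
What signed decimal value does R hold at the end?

Start: R = -378 = 1010000110.
R = -378 − 52 = -430 = 1001010010
R = -430 − (-322) = -108 = 1110010100
R = -108 + (-470) = -578; wraps to 446 = 0110111110
R = 446 + 345 = 791; wraps to -233 = 1100010111

-233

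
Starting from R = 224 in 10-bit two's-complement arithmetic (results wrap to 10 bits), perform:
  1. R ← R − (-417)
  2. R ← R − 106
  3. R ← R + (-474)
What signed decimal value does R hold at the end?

61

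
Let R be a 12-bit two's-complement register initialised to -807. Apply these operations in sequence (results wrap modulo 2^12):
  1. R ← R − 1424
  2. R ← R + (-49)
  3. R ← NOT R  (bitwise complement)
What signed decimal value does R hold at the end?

-1817

Start: R = -807 = 110011011001.
R = -807 − 1424 = -2231; wraps to 1865 = 011101001001
R = 1865 + (-49) = 1816 = 011100011000
R = NOT 011100011000 = 100011100111 = -1817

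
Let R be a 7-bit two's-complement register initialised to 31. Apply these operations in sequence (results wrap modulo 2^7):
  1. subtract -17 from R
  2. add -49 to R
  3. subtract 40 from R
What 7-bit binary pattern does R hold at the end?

Start: R = 31 = 0011111.
R = 31 − (-17) = 48 = 0110000
R = 48 + (-49) = -1 = 1111111
R = -1 − 40 = -41 = 1010111

1010111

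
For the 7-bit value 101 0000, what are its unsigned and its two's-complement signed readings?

unsigned = 80, signed = -48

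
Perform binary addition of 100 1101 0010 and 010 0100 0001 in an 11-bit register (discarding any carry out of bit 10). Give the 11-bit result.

11100010011

  10011010010
+ 01001000001
= 11100010011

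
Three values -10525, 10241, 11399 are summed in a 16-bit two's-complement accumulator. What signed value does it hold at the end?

11115

-10525 + 10241 = -284 (1111111011100100)
-284 + 11399 = 11115 (0010101101101011)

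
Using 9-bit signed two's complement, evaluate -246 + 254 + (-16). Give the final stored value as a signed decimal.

-8

-246 + 254 = 8 (000001000)
8 + (-16) = -8 (111111000)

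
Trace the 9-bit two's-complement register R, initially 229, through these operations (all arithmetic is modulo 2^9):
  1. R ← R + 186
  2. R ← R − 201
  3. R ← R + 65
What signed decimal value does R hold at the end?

-233

Start: R = 229 = 011100101.
R = 229 + 186 = 415; wraps to -97 = 110011111
R = -97 − 201 = -298; wraps to 214 = 011010110
R = 214 + 65 = 279; wraps to -233 = 100010111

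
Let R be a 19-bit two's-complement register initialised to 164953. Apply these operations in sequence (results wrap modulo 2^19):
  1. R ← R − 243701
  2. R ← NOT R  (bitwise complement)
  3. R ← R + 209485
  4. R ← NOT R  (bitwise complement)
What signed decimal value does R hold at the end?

Start: R = 164953 = 0101000010001011001.
R = 164953 − 243701 = -78748 = 1101100110001100100
R = NOT 1101100110001100100 = 0010011001110011011 = 78747
R = 78747 + 209485 = 288232; wraps to -236056 = 1000110010111101000
R = NOT 1000110010111101000 = 0111001101000010111 = 236055

236055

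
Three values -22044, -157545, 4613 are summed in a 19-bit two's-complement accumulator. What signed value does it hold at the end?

-174976

-22044 + (-157545) = -179589 (1010100001001111011)
-179589 + 4613 = -174976 (1010101010010000000)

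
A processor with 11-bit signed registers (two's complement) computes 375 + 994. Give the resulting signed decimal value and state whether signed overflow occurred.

-679; overflow

375 → 00101110111
994 → 01111100010
  00101110111
+ 01111100010
= 10101011001
Result 10101011001: MSB = 1 → 1369 − 2048 = -679.
Both addends are non-negative but the stored result is negative: signed overflow. The true value 375 + 994 = 1369 lies outside [-1024, 1023].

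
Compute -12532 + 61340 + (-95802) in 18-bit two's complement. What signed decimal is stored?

-46994

-12532 + 61340 = 48808 (001011111010101000)
48808 + (-95802) = -46994 (110100100001101110)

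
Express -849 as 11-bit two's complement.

10010101111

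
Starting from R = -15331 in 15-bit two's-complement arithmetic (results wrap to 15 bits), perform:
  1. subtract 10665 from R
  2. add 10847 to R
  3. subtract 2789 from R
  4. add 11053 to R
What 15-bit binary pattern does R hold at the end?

Start: R = -15331 = 100010000011101.
R = -15331 − 10665 = -25996; wraps to 6772 = 001101001110100
R = 6772 + 10847 = 17619; wraps to -15149 = 100010011010011
R = -15149 − 2789 = -17938; wraps to 14830 = 011100111101110
R = 14830 + 11053 = 25883; wraps to -6885 = 110010100011011

110010100011011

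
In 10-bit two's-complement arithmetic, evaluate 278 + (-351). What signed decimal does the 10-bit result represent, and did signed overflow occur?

-73; no overflow

278 → 0100010110
-351 → 1010100001
  0100010110
+ 1010100001
= 1110110111
Result 1110110111: MSB = 1 → 951 − 1024 = -73.
Addends have opposite signs, so signed overflow cannot occur.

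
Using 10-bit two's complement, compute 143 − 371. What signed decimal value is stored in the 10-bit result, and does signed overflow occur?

-228; no overflow

143 → 0010001111
371 → 0101110011
Subtract via negate-and-add: invert 0101110011 + 1 = 1010001101 (i.e. -371).
  0010001111
+ 1010001101
= 1100011100
Result 1100011100: MSB = 1 → 796 − 1024 = -228.
Addends (after negating the subtrahend) have opposite signs, so signed overflow cannot occur.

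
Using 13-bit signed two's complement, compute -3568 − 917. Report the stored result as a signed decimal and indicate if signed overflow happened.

-3568 → 1001000010000
917 → 0001110010101
Subtract via negate-and-add: invert 0001110010101 + 1 = 1110001101011 (i.e. -917).
  1001000010000
+ 1110001101011
= 0111001111011  (discard carry-out 1)
Result 0111001111011: MSB = 0 → value 3707.
Both addends (after negating the subtrahend) are negative but the stored result is non-negative: signed overflow. The true value -3568 − 917 = -4485 lies outside [-4096, 4095].

3707; overflow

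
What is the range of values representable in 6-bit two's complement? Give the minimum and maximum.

min = -32, max = 31

Minimum: −2^5 = -32.
Maximum: 2^5 − 1 = 31.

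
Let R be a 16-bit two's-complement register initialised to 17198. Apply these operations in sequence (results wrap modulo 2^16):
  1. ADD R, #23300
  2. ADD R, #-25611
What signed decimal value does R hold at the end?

14887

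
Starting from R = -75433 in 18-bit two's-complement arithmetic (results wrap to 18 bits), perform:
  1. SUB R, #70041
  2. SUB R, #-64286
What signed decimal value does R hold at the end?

-81188

Start: R = -75433 = 101101100101010111.
R = -75433 − 70041 = -145474; wraps to 116670 = 011100011110111110
R = 116670 − (-64286) = 180956; wraps to -81188 = 101100001011011100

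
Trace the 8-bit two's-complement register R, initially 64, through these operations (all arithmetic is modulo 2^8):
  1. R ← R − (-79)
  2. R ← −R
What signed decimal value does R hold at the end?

113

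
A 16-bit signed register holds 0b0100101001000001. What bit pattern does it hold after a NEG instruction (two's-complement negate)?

1011010110111111

Invert: 1011010110111110. Add 1: 1011010110111111.
Check: 0100101001000001 = 19009, 1011010110111111 = -19009.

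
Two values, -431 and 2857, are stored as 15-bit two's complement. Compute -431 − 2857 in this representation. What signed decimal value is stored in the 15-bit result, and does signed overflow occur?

-3288; no overflow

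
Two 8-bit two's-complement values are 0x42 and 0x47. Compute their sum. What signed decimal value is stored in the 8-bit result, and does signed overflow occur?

-119; overflow

0x42 = 01000010 = 66 (signed)
0x47 = 01000111 = 71 (signed)
  01000010
+ 01000111
= 10001001
Result 10001001: MSB = 1 → 137 − 256 = -119.
Both addends are non-negative but the stored result is negative: signed overflow. The true value 66 + 71 = 137 lies outside [-128, 127].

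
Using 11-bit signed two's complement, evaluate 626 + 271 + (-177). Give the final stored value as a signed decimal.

720

626 + 271 = 897 (01110000001)
897 + (-177) = 720 (01011010000)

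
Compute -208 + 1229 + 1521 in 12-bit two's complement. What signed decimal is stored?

-1554

-208 + 1229 = 1021 (001111111101)
1021 + 1521 = 2542 → wraps to -1554 (100111101110)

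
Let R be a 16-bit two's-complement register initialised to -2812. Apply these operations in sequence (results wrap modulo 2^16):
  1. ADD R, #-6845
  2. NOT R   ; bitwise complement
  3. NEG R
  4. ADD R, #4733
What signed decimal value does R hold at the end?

-4923

Start: R = -2812 = 1111010100000100.
R = -2812 + (-6845) = -9657 = 1101101001000111
R = NOT 1101101001000111 = 0010010110111000 = 9656
R = −(9656) = -9656 = 1101101001001000
R = -9656 + 4733 = -4923 = 1110110011000101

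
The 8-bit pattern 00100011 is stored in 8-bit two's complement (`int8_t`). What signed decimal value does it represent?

35

MSB is 0, so the value is non-negative: 00100011 = 35.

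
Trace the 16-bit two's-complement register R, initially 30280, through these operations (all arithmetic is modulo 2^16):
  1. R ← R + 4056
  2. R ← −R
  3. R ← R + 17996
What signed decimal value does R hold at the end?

Start: R = 30280 = 0111011001001000.
R = 30280 + 4056 = 34336; wraps to -31200 = 1000011000100000
R = −(-31200) = 31200 = 0111100111100000
R = 31200 + 17996 = 49196; wraps to -16340 = 1100000000101100

-16340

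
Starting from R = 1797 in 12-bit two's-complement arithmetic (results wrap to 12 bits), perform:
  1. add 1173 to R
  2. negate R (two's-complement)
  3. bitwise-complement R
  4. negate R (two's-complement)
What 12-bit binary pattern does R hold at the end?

010001100111

Start: R = 1797 = 011100000101.
R = 1797 + 1173 = 2970; wraps to -1126 = 101110011010
R = −(-1126) = 1126 = 010001100110
R = NOT 010001100110 = 101110011001 = -1127
R = −(-1127) = 1127 = 010001100111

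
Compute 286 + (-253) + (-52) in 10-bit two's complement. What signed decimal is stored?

-19

286 + (-253) = 33 (0000100001)
33 + (-52) = -19 (1111101101)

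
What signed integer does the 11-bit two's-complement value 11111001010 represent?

-54

MSB is 1, so the value is negative.
Unsigned reading: 1994. Subtract 2^11 = 2048: 1994 − 2048 = -54.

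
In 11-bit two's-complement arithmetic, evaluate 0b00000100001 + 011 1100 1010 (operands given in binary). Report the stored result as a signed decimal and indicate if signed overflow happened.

0b00000100001 → 00000100001 = 33 (signed)
011 1100 1010 → 01111001010 = 970 (signed)
  00000100001
+ 01111001010
= 01111101011
Result 01111101011: MSB = 0 → value 1003.
Both addends are non-negative and so is the stored result: no signed overflow.

1003; no overflow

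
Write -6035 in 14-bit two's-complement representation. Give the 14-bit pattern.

|-6035| = 6035 = 01011110010011 in 14 bits.
Invert the bits: 10100001101100. Add 1: 10100001101101.
Check: 10100001101101 reads as 10349 − 16384 = -6035.

10100001101101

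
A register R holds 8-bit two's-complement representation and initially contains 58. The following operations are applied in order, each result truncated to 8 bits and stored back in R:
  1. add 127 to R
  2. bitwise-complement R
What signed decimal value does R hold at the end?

Start: R = 58 = 00111010.
R = 58 + 127 = 185; wraps to -71 = 10111001
R = NOT 10111001 = 01000110 = 70

70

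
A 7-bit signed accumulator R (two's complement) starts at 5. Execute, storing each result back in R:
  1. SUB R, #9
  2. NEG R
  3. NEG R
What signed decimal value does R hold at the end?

-4

Start: R = 5 = 0000101.
R = 5 − 9 = -4 = 1111100
R = −(-4) = 4 = 0000100
R = −(4) = -4 = 1111100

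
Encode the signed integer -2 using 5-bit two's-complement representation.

11110

|-2| = 2 = 00010 in 5 bits.
Invert the bits: 11101. Add 1: 11110.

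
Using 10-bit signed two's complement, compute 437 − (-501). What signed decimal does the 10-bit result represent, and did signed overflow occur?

437 → 0110110101
-501 → 1000001011
Subtract via negate-and-add: invert 1000001011 + 1 = 0111110101 (i.e. 501).
  0110110101
+ 0111110101
= 1110101010
Result 1110101010: MSB = 1 → 938 − 1024 = -86.
Both addends (after negating the subtrahend) are non-negative but the stored result is negative: signed overflow. The true value 437 − (-501) = 938 lies outside [-512, 511].

-86; overflow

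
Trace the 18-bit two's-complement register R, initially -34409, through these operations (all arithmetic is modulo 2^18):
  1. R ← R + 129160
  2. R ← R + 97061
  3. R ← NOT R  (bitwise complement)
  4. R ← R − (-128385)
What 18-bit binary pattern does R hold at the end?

110000100000111100

Start: R = -34409 = 110111100110010111.
R = -34409 + 129160 = 94751 = 010111001000011111
R = 94751 + 97061 = 191812; wraps to -70332 = 101110110101000100
R = NOT 101110110101000100 = 010001001010111011 = 70331
R = 70331 − (-128385) = 198716; wraps to -63428 = 110000100000111100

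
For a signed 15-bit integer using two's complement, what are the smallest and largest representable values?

Minimum: −2^14 = -16384.
Maximum: 2^14 − 1 = 16383.

min = -16384, max = 16383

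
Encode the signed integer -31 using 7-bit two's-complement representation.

1100001

|-31| = 31 = 0011111 in 7 bits.
Invert the bits: 1100000. Add 1: 1100001.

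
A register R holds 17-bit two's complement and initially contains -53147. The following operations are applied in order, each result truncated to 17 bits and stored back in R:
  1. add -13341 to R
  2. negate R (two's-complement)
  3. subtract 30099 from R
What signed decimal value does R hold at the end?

Start: R = -53147 = 10011000001100101.
R = -53147 + (-13341) = -66488; wraps to 64584 = 01111110001001000
R = −(64584) = -64584 = 10000001110111000
R = -64584 − 30099 = -94683; wraps to 36389 = 01000111000100101

36389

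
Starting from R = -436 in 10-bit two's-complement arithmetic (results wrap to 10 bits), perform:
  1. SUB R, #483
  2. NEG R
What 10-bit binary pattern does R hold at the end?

Start: R = -436 = 1001001100.
R = -436 − 483 = -919; wraps to 105 = 0001101001
R = −(105) = -105 = 1110010111

1110010111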